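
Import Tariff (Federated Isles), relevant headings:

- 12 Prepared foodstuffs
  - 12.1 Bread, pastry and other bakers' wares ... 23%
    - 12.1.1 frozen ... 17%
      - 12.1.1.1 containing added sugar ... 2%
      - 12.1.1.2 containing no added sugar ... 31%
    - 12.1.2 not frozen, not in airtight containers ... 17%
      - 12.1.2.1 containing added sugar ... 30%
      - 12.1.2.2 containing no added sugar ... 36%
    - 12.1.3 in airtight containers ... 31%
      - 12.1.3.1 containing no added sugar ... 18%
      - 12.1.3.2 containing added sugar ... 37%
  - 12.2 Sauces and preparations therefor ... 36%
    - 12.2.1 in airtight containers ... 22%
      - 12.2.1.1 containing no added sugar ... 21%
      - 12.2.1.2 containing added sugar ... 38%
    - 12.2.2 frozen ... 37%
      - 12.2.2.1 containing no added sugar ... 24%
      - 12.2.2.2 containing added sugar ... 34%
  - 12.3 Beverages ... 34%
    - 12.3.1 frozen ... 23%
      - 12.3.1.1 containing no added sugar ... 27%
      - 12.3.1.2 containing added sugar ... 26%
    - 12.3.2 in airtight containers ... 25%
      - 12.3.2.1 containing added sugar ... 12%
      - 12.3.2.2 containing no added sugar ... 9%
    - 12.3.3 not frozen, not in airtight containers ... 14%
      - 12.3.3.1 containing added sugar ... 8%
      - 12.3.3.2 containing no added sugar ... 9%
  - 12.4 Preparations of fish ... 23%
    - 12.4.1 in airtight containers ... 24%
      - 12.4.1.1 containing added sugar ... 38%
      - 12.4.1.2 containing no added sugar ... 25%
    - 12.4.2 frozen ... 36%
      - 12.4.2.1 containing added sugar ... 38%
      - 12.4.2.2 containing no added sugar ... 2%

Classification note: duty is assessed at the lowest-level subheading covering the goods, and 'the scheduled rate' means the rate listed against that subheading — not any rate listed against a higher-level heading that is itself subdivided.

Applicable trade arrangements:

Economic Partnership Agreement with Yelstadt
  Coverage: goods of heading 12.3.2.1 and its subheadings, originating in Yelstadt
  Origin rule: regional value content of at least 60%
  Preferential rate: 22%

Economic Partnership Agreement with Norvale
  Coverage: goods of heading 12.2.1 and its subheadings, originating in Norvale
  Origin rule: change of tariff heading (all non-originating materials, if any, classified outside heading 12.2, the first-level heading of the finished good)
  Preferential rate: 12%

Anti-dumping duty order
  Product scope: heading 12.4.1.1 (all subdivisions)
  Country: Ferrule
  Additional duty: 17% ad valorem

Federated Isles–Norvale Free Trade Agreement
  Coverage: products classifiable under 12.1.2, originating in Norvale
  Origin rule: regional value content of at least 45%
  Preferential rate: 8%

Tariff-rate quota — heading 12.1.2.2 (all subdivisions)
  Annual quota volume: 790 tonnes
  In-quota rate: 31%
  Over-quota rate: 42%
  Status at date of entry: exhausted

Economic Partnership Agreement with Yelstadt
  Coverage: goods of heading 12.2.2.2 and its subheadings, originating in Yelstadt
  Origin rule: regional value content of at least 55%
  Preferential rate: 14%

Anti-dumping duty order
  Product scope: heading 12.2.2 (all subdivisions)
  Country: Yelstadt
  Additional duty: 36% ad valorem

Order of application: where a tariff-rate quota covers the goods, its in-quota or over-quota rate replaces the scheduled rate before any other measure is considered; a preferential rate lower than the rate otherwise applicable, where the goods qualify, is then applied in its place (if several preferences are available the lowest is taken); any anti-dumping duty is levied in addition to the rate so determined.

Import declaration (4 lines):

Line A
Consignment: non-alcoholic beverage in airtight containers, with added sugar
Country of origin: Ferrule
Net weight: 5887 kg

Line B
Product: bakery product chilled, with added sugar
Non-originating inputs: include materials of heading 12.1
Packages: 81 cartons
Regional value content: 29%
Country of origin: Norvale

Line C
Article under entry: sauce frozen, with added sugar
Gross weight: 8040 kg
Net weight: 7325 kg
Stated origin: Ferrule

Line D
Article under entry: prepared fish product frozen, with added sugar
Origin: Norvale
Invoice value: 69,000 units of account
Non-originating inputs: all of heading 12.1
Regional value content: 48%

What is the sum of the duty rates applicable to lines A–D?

114%

Line A: non-alcoholic beverage → 12.3; in airtight containers → 12.3.2; with added sugar → 12.3.2.1. Scheduled 12%. No special measure applies. → 12%.
Line B: bakery product → 12.1; chilled → 12.1.2; with added sugar → 12.1.2.1. Scheduled 30%. Norvale agreement on 12.2.1: 12.1.2.1 not covered; Norvale agreement on 12.1.2: RVC < 45%. → 30%.
Line C: sauce → 12.2; frozen → 12.2.2; with added sugar → 12.2.2.2. Scheduled 34%. No special measure applies. → 34%.
Line D: prepared fish product → 12.4; frozen → 12.4.2; with added sugar → 12.4.2.1. Scheduled 38%. Norvale agreement on 12.2.1: 12.4.2.1 not covered; Norvale agreement on 12.1.2: 12.4.2.1 not covered. → 38%.
Sum: 12% + 30% + 34% + 38% = 114%.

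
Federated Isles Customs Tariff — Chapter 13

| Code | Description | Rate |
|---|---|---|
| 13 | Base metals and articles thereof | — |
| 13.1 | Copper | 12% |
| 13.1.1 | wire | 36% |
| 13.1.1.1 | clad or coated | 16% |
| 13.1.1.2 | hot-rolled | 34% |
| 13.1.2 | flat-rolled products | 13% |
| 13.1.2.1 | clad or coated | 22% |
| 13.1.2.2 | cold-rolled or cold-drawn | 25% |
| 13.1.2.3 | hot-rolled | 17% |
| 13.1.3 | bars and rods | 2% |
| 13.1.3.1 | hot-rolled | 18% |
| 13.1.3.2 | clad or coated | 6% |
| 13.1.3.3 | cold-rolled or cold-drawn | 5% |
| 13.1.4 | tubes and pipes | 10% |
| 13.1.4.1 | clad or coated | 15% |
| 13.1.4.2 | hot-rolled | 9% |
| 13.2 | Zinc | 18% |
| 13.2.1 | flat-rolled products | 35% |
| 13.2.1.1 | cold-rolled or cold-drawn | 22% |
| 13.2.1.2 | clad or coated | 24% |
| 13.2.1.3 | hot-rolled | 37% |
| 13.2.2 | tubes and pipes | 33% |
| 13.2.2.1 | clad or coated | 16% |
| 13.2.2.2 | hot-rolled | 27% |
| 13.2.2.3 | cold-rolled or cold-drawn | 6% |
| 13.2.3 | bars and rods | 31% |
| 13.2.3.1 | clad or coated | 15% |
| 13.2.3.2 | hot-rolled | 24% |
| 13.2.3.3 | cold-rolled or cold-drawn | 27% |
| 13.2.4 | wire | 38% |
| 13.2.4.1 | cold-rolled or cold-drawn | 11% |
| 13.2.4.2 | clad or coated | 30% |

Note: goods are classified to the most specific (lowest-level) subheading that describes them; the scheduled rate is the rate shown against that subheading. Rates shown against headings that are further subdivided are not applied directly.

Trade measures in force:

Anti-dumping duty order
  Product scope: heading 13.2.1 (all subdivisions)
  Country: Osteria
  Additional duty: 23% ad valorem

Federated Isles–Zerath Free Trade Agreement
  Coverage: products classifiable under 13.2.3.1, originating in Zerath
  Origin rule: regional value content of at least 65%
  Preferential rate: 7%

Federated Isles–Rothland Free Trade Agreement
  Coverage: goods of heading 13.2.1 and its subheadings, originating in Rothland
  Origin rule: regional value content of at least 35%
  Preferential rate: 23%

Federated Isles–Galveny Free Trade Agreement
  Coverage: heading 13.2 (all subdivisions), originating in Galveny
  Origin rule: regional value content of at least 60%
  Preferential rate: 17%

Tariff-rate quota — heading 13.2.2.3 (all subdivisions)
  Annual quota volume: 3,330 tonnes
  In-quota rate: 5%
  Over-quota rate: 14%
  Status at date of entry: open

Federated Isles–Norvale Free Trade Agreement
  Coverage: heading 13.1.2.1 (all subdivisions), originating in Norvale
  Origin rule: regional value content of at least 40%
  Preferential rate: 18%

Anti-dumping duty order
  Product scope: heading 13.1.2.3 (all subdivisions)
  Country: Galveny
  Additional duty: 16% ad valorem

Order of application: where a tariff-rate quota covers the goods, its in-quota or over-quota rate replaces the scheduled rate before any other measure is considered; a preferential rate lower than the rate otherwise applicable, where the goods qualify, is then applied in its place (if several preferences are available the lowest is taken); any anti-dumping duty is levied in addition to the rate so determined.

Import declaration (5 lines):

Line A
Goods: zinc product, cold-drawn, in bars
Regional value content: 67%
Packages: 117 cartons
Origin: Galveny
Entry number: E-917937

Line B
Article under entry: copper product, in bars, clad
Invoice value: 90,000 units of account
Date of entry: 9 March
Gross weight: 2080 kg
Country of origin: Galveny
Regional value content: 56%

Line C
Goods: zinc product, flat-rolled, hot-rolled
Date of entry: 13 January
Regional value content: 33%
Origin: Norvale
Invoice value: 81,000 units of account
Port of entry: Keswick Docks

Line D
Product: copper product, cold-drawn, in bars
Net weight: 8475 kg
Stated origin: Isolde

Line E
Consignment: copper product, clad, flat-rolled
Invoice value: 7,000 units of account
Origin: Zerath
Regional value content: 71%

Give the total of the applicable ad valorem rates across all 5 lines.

87%

Line A: zinc → 13.2; in bars → 13.2.3; cold-drawn → 13.2.3.3. Scheduled 27%. Galveny agreement on 13.2: RVC ≥ 60% → 17% available; preferential 17%. → 17%.
Line B: copper → 13.1; in bars → 13.1.3; clad → 13.1.3.2. Scheduled 6%. Galveny agreement on 13.2: 13.1.3.2 not covered. → 6%.
Line C: zinc → 13.2; flat-rolled → 13.2.1; hot-rolled → 13.2.1.3. Scheduled 37%. Norvale agreement on 13.1.2.1: 13.2.1.3 not covered. → 37%.
Line D: copper → 13.1; in bars → 13.1.3; cold-drawn → 13.1.3.3. Scheduled 5%. No special measure applies. → 5%.
Line E: copper → 13.1; flat-rolled → 13.1.2; clad → 13.1.2.1. Scheduled 22%. Zerath agreement on 13.2.3.1: 13.1.2.1 not covered. → 22%.
Sum: 17% + 6% + 37% + 5% + 22% = 87%.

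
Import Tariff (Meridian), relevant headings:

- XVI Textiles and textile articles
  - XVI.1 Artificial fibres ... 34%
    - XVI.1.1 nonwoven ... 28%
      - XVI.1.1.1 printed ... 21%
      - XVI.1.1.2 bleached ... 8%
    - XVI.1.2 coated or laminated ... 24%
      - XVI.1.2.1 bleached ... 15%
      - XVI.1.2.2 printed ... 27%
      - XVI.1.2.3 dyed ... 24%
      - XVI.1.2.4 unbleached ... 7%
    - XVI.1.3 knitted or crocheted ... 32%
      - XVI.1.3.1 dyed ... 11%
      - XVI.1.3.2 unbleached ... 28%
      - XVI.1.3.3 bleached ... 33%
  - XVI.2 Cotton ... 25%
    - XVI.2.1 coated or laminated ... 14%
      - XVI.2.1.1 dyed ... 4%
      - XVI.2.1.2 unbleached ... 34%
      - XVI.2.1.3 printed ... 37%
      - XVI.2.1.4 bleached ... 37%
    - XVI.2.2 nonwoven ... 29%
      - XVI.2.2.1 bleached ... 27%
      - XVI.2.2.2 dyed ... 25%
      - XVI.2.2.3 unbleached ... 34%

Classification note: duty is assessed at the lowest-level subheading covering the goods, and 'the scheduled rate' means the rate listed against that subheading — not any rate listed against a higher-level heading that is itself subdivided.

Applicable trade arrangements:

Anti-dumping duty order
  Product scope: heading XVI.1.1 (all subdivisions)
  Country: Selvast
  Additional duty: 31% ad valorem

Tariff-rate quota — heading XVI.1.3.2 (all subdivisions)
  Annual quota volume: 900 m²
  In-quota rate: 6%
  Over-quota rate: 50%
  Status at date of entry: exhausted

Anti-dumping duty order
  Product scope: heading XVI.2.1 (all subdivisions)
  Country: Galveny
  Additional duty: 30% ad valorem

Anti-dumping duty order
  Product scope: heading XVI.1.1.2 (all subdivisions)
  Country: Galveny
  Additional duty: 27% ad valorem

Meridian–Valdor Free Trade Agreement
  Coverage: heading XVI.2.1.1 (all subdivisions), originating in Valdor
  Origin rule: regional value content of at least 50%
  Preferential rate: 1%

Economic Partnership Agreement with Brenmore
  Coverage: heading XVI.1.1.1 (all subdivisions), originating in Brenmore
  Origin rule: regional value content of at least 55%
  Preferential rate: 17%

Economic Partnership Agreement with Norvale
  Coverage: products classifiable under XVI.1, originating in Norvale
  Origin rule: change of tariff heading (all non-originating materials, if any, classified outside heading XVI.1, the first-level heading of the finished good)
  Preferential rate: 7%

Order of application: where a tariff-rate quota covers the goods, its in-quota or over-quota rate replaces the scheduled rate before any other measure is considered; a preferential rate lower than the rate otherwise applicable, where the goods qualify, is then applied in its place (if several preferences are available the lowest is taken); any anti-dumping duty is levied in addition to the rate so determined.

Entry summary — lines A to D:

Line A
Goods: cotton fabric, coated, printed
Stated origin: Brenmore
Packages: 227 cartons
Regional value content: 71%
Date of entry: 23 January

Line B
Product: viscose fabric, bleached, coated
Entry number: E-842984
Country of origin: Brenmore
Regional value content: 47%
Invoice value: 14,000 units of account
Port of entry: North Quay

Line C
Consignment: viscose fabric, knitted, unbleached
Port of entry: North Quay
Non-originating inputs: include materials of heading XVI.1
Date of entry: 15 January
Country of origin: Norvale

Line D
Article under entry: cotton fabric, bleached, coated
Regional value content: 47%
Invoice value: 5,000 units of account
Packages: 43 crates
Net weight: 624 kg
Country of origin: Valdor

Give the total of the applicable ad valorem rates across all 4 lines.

Line A: cotton → XVI.2; coated → XVI.2.1; printed → XVI.2.1.3. Scheduled 37%. Brenmore agreement on XVI.1.1.1: XVI.2.1.3 not covered. → 37%.
Line B: viscose → XVI.1; coated → XVI.1.2; bleached → XVI.1.2.1. Scheduled 15%. Brenmore agreement on XVI.1.1.1: XVI.1.2.1 not covered. → 15%.
Line C: viscose → XVI.1; knitted → XVI.1.3; unbleached → XVI.1.3.2. Scheduled 28%. quota on XVI.1.3.2 exhausted → over-quota 50%; Norvale agreement on XVI.1: CTH not met. → 50%.
Line D: cotton → XVI.2; coated → XVI.2.1; bleached → XVI.2.1.4. Scheduled 37%. Valdor agreement on XVI.2.1.1: XVI.2.1.4 not covered. → 37%.
Sum: 37% + 15% + 50% + 37% = 139%.

139%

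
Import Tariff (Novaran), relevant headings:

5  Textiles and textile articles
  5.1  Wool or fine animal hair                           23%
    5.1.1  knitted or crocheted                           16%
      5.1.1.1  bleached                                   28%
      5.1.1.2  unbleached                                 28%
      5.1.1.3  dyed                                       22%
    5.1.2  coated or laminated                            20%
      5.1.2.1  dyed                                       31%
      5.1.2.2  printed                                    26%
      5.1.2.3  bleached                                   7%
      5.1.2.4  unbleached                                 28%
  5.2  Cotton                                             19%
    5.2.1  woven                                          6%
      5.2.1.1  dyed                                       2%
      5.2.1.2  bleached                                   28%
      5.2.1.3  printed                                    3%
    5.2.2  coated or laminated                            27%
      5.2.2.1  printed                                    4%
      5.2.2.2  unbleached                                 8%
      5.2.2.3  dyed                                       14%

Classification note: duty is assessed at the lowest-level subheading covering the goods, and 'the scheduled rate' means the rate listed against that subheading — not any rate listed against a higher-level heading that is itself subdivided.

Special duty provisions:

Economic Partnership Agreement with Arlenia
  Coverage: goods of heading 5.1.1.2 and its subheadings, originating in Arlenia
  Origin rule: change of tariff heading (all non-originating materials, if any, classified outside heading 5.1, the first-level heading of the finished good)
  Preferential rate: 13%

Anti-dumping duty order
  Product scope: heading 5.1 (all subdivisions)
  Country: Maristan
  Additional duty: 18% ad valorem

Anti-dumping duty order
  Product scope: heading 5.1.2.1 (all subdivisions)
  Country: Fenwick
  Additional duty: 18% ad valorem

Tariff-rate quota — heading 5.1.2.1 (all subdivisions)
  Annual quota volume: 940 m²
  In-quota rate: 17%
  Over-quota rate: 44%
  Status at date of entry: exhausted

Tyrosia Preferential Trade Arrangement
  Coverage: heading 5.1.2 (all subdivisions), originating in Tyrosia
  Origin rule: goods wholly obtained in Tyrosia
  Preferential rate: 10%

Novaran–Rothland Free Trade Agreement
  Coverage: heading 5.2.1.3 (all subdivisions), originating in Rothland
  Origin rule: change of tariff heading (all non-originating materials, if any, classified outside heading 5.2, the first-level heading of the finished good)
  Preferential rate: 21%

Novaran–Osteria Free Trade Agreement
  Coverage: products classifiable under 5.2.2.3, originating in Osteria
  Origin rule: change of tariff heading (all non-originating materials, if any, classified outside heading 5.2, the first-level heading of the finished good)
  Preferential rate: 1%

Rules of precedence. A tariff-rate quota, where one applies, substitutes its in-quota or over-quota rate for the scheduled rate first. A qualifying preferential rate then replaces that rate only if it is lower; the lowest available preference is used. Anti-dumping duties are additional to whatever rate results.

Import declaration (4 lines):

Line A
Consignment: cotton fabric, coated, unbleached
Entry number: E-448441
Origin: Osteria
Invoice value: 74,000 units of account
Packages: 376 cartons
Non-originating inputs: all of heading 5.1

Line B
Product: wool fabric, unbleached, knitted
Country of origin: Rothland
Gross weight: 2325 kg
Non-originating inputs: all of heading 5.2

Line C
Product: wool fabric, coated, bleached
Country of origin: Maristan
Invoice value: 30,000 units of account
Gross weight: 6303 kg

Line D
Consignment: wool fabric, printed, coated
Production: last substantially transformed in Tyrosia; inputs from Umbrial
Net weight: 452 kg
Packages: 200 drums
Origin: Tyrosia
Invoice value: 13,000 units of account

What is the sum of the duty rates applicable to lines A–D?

87%

Line A: cotton → 5.2; coated → 5.2.2; unbleached → 5.2.2.2. Scheduled 8%. Osteria agreement on 5.2.2.3: 5.2.2.2 not covered. → 8%.
Line B: wool → 5.1; knitted → 5.1.1; unbleached → 5.1.1.2. Scheduled 28%. Rothland agreement on 5.2.1.3: 5.1.1.2 not covered. → 28%.
Line C: wool → 5.1; coated → 5.1.2; bleached → 5.1.2.3. Scheduled 7%. anti-dumping (Maristan, 5.1): +18%; total 7% + 18% = 25%. → 25%.
Line D: wool → 5.1; coated → 5.1.2; printed → 5.1.2.2. Scheduled 26%. Tyrosia agreement on 5.1.2: not wholly obtained. → 26%.
Sum: 8% + 28% + 25% + 26% = 87%.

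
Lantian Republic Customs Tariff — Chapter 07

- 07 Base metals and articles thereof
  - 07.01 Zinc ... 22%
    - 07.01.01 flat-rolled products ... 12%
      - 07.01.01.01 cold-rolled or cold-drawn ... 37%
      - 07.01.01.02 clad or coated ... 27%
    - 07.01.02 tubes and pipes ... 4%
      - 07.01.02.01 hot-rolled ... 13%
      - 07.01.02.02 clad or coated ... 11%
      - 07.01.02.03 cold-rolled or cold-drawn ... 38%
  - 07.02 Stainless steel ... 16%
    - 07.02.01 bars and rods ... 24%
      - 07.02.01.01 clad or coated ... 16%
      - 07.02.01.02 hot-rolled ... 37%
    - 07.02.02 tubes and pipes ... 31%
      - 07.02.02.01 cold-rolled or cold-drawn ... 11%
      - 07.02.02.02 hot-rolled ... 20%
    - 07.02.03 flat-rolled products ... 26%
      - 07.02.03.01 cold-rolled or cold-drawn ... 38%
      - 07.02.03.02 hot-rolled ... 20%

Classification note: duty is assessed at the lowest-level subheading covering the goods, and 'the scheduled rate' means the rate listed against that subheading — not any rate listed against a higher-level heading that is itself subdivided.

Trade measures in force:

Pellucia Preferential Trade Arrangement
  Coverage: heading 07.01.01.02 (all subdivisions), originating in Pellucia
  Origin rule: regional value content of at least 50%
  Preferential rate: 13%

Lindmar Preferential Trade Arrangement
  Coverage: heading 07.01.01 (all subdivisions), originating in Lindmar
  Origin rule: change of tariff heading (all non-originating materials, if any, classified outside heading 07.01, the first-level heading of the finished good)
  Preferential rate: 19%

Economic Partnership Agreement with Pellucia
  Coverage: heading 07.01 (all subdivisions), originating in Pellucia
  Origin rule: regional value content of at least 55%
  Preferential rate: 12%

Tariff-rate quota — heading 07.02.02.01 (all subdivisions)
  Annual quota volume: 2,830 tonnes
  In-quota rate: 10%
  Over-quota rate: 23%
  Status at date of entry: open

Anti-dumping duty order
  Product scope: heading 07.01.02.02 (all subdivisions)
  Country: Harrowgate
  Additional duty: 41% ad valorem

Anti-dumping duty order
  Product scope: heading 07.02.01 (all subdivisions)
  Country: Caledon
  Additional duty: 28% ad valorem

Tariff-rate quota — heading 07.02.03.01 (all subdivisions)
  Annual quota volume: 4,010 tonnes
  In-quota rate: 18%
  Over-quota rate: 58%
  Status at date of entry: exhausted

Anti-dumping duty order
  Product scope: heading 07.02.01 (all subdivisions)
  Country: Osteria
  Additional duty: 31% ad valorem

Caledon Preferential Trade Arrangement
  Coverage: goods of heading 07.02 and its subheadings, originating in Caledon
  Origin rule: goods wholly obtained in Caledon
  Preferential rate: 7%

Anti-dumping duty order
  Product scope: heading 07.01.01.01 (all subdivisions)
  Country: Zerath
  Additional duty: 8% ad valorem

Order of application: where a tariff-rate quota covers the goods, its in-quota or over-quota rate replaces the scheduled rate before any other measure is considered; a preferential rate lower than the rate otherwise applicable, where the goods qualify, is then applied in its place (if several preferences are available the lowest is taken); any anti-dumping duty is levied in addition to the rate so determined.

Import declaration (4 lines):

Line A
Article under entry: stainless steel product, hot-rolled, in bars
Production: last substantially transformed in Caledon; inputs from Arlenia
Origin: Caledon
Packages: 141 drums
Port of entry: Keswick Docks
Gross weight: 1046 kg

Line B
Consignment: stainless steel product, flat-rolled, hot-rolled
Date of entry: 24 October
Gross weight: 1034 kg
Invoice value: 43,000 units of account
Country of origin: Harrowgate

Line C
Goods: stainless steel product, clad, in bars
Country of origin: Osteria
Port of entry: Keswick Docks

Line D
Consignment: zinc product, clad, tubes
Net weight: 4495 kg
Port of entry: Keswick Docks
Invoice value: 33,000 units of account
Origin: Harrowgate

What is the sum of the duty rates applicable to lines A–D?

Line A: stainless steel → 07.02; in bars → 07.02.01; hot-rolled → 07.02.01.02. Scheduled 37%. Caledon agreement on 07.02: not wholly obtained; anti-dumping (Caledon, 07.02.01): +28%; total 37% + 28% = 65%. → 65%.
Line B: stainless steel → 07.02; flat-rolled → 07.02.03; hot-rolled → 07.02.03.02. Scheduled 20%. No special measure applies. → 20%.
Line C: stainless steel → 07.02; in bars → 07.02.01; clad → 07.02.01.01. Scheduled 16%. anti-dumping (Osteria, 07.02.01): +31%; total 16% + 31% = 47%. → 47%.
Line D: zinc → 07.01; tubes → 07.01.02; clad → 07.01.02.02. Scheduled 11%. anti-dumping (Harrowgate, 07.01.02.02): +41%; total 11% + 41% = 52%. → 52%.
Sum: 65% + 20% + 47% + 52% = 184%.

184%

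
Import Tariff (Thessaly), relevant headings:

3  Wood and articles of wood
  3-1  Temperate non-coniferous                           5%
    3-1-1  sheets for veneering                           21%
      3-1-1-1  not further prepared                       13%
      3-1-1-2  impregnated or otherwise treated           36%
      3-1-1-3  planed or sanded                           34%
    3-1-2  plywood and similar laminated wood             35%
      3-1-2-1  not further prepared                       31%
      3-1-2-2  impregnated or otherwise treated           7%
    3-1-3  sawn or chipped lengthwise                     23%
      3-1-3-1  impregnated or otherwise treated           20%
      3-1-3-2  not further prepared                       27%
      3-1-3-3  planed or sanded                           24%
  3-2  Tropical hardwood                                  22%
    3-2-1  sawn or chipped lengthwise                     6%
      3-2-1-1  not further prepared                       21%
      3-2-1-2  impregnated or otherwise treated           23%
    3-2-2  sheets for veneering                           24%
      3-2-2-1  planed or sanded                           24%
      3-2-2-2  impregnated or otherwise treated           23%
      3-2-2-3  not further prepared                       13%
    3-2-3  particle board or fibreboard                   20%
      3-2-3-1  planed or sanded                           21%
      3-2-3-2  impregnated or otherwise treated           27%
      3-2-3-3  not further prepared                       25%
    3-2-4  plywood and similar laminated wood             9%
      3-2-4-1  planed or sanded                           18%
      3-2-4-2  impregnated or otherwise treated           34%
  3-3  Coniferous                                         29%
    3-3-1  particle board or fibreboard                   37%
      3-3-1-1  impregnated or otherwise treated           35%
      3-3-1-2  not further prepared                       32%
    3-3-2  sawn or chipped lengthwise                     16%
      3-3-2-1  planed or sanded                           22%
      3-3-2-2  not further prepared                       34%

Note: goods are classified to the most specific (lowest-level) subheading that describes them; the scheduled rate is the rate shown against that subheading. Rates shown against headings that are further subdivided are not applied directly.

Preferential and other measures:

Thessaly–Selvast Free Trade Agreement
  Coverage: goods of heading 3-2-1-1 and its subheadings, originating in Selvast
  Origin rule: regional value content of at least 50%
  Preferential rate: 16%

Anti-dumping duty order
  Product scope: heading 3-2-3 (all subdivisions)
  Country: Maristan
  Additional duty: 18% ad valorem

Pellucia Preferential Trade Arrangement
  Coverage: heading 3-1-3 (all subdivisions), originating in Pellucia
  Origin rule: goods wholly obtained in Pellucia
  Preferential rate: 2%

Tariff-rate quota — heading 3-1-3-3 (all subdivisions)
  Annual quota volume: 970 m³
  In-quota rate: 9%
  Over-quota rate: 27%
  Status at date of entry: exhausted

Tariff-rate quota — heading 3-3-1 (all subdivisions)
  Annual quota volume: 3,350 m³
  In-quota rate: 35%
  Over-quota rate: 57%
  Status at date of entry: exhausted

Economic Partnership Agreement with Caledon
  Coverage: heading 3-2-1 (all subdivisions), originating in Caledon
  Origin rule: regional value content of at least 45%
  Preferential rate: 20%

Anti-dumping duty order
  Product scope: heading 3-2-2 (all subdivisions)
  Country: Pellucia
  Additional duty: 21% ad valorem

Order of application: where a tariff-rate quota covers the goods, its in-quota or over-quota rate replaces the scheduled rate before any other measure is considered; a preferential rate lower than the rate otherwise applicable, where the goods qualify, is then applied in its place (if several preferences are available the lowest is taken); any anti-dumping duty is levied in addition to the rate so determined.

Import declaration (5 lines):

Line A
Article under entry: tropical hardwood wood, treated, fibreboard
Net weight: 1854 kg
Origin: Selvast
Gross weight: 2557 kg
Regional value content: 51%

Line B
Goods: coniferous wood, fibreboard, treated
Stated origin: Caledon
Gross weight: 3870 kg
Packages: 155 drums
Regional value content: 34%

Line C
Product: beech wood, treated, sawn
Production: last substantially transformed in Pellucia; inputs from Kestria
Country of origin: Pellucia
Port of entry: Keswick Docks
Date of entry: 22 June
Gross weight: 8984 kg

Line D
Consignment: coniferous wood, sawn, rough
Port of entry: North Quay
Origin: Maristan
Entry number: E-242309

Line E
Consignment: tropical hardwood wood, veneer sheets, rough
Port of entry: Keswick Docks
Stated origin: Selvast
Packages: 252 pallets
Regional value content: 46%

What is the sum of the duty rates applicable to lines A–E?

151%

Line A: tropical hardwood → 3-2; fibreboard → 3-2-3; treated → 3-2-3-2. Scheduled 27%. Selvast agreement on 3-2-1-1: 3-2-3-2 not covered. → 27%.
Line B: coniferous → 3-3; fibreboard → 3-3-1; treated → 3-3-1-1. Scheduled 35%. quota on 3-3-1 exhausted → over-quota 57%; Caledon agreement on 3-2-1: 3-3-1-1 not covered. → 57%.
Line C: beech → 3-1; sawn → 3-1-3; treated → 3-1-3-1. Scheduled 20%. Pellucia agreement on 3-1-3: not wholly obtained. → 20%.
Line D: coniferous → 3-3; sawn → 3-3-2; rough → 3-3-2-2. Scheduled 34%. No special measure applies. → 34%.
Line E: tropical hardwood → 3-2; veneer sheets → 3-2-2; rough → 3-2-2-3. Scheduled 13%. Selvast agreement on 3-2-1-1: 3-2-2-3 not covered. → 13%.
Sum: 27% + 57% + 20% + 34% + 13% = 151%.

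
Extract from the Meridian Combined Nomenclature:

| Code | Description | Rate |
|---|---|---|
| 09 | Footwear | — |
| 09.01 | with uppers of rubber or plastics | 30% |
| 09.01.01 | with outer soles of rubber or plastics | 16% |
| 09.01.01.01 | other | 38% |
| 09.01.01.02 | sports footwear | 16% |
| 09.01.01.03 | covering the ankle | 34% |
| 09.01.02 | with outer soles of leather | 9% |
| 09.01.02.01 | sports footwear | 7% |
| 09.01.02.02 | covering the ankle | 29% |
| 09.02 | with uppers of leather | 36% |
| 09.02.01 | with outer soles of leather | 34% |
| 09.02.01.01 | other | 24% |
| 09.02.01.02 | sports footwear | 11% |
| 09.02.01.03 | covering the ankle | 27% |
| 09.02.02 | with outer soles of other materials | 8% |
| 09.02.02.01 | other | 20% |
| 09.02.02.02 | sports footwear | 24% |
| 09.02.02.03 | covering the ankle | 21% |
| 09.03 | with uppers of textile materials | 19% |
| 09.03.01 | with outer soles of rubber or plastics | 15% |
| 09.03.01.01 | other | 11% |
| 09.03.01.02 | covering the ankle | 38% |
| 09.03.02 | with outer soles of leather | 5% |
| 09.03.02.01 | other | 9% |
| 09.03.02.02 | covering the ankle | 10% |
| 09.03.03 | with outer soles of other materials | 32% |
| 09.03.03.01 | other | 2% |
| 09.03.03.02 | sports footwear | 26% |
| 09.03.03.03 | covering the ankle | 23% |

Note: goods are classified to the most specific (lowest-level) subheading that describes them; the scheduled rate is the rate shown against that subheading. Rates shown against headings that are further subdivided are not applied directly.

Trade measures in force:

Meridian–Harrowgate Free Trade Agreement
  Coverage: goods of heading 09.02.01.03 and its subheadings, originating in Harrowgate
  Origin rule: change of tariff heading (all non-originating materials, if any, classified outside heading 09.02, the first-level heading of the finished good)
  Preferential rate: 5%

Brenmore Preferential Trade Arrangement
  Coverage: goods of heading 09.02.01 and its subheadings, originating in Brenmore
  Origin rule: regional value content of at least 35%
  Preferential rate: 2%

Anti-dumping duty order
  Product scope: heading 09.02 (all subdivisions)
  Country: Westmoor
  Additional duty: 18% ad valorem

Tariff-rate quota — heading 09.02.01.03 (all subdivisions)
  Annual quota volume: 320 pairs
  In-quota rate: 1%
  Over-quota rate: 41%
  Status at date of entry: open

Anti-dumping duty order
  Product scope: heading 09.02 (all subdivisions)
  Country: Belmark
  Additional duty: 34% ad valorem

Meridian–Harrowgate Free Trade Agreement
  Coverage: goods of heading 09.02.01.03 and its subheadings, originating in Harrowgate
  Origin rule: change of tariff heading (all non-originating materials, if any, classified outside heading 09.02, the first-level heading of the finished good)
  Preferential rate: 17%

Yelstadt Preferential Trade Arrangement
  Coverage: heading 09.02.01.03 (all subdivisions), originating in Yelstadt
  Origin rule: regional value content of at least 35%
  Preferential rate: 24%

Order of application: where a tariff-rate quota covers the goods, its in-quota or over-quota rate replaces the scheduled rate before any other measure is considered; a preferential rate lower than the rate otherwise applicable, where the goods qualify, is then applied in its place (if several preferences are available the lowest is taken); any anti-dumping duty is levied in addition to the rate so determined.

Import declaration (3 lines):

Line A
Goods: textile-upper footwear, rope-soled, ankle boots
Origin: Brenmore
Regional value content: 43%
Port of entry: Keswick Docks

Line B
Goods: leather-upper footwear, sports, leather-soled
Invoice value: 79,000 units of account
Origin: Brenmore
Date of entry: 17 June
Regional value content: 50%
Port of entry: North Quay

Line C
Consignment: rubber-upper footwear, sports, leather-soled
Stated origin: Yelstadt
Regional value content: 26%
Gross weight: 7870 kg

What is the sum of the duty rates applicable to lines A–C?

Line A: textile-upper → 09.03; rope-soled → 09.03.03; ankle boots → 09.03.03.03. Scheduled 23%. Brenmore agreement on 09.02.01: 09.03.03.03 not covered. → 23%.
Line B: leather-upper → 09.02; leather-soled → 09.02.01; sports → 09.02.01.02. Scheduled 11%. Brenmore agreement on 09.02.01: RVC ≥ 35% → 2% available; preferential 2%. → 2%.
Line C: rubber-upper → 09.01; leather-soled → 09.01.02; sports → 09.01.02.01. Scheduled 7%. Yelstadt agreement on 09.02.01.03: 09.01.02.01 not covered. → 7%.
Sum: 23% + 2% + 7% = 32%.

32%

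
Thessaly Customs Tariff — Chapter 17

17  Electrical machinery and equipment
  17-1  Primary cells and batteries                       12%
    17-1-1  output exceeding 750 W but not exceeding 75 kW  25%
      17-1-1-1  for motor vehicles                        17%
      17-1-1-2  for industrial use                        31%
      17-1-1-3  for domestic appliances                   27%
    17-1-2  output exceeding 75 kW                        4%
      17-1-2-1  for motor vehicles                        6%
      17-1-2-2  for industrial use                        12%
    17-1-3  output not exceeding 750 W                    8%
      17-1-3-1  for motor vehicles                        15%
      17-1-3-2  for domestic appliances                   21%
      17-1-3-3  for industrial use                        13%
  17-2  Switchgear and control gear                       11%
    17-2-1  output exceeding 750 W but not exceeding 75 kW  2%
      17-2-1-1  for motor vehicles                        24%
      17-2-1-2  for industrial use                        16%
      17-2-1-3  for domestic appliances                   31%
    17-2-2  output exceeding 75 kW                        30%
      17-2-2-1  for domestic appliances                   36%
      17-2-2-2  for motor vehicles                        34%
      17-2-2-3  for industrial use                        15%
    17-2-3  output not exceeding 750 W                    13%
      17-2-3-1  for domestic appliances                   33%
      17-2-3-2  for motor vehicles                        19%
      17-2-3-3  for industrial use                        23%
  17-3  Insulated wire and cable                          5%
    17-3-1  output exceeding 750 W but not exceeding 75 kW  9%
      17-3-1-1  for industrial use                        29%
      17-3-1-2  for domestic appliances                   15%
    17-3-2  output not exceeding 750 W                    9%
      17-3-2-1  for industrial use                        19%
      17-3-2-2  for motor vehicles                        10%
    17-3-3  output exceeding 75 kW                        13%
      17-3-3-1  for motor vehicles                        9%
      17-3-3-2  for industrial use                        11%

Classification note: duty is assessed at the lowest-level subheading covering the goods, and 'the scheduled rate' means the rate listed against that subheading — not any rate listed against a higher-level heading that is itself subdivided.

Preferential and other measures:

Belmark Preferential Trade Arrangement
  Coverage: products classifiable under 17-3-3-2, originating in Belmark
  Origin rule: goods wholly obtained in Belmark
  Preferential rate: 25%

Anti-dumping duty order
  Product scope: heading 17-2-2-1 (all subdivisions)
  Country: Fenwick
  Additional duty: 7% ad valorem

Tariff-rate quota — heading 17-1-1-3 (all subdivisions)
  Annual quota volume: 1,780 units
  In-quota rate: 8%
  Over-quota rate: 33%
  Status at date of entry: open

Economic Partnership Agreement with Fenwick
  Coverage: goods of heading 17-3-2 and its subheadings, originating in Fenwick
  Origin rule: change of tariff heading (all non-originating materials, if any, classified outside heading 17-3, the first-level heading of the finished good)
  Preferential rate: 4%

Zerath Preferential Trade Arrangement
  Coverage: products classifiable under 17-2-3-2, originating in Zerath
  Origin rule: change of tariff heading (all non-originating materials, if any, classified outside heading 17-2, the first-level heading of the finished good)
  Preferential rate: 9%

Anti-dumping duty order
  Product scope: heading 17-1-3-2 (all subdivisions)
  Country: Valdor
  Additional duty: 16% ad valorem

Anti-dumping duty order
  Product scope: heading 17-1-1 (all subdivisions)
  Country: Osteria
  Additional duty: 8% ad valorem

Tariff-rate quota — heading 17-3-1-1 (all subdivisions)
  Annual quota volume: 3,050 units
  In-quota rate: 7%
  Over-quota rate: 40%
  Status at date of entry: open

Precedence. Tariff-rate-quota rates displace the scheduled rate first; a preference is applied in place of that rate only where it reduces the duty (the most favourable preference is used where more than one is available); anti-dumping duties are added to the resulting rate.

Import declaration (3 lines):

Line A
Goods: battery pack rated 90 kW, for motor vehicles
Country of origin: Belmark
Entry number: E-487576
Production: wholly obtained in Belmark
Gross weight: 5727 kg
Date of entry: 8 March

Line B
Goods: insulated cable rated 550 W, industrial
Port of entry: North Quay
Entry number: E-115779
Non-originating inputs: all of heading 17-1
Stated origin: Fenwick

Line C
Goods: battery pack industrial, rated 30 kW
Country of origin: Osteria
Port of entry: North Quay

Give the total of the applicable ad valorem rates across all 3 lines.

49%

Line A: battery pack → 17-1; rated 90 kW → 17-1-2; for motor vehicles → 17-1-2-1. Scheduled 6%. Belmark agreement on 17-3-3-2: 17-1-2-1 not covered. → 6%.
Line B: insulated cable → 17-3; rated 550 W → 17-3-2; industrial → 17-3-2-1. Scheduled 19%. Fenwick agreement on 17-3-2: CTH met → 4% available; preferential 4%. → 4%.
Line C: battery pack → 17-1; rated 30 kW → 17-1-1; industrial → 17-1-1-2. Scheduled 31%. anti-dumping (Osteria, 17-1-1): +8%; total 31% + 8% = 39%. → 39%.
Sum: 6% + 4% + 39% = 49%.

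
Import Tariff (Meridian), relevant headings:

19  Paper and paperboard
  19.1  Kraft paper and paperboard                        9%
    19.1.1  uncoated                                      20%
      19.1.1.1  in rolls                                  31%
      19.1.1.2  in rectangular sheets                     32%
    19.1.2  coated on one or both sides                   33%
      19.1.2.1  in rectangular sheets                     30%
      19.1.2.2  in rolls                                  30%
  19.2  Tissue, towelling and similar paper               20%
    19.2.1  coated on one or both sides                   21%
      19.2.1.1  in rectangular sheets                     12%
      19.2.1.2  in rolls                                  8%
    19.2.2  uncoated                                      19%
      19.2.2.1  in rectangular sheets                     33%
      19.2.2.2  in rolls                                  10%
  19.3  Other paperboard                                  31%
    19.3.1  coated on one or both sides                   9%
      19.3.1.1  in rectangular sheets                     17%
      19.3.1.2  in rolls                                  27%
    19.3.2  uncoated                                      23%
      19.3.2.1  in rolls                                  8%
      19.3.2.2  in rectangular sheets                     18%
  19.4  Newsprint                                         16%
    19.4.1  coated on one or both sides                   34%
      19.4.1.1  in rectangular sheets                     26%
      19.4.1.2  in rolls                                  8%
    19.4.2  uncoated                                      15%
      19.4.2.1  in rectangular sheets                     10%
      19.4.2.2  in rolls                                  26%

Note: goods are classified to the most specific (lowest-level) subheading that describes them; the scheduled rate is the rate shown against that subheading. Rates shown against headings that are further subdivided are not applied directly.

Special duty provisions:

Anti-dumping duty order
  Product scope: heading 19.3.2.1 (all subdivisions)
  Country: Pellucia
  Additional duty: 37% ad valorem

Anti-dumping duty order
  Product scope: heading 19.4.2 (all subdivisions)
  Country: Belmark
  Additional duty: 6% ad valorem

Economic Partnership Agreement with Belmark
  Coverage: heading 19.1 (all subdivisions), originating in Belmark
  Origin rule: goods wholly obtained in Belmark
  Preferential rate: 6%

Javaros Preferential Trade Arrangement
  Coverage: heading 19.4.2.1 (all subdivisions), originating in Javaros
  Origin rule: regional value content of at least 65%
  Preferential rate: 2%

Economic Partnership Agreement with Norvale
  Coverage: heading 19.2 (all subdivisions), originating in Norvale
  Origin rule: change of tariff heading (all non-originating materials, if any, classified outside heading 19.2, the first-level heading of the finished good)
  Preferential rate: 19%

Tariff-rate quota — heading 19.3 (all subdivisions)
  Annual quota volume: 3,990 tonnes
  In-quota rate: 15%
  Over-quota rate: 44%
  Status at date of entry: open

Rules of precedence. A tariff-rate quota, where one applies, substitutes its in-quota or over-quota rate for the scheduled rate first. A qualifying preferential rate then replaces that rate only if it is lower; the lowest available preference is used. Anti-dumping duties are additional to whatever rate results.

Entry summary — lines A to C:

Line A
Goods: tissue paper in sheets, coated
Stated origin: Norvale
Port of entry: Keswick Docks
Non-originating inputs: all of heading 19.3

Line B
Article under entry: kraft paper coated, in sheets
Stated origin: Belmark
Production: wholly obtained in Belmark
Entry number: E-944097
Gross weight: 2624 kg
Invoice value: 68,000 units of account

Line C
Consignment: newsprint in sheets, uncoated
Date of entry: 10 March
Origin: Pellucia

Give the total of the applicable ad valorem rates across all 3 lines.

28%

Line A: tissue paper → 19.2; coated → 19.2.1; in sheets → 19.2.1.1. Scheduled 12%. Norvale agreement on 19.2: CTH met → 19% available; preference 19% not lower than 12% → no reduction. → 12%.
Line B: kraft paper → 19.1; coated → 19.1.2; in sheets → 19.1.2.1. Scheduled 30%. Belmark agreement on 19.1: wholly obtained → 6% available; preferential 6%. → 6%.
Line C: newsprint → 19.4; uncoated → 19.4.2; in sheets → 19.4.2.1. Scheduled 10%. No special measure applies. → 10%.
Sum: 12% + 6% + 10% = 28%.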